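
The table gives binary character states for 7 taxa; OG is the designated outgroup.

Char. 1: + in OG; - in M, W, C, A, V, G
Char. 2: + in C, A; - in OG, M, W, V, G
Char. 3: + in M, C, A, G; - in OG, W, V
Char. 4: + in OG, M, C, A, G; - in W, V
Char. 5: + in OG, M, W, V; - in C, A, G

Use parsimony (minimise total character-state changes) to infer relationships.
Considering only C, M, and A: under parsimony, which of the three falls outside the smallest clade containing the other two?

Character polarity is set by the outgroup: the derived state is whichever differs from the outgroup's state, so for Char. 1, Char. 4, Char. 5 the derived state is '-', and for the remaining characters it is '+'.
All ingroup taxa share the derived state '-' for Char. 1; it defines the ingroup but does not resolve relationships within it.
Char. 2 (derived state '+') is shared by A and C — a synapomorphy uniting that clade.
Char. 3: derived state '+' in A, C, G, and M only — synapomorphy for {A, C, G, M}.
Char. 4 (derived state '-') is shared by V and W — a synapomorphy uniting that clade.
Char. 5: derived state '-' in A, C, and G only — synapomorphy for {A, C, G}.
Most parsimonious ingroup topology: ((M,((C,A),G)),(W,V)).
A and C share a more recent common ancestor with each other than either does with M, so M is the least closely related of the three.

M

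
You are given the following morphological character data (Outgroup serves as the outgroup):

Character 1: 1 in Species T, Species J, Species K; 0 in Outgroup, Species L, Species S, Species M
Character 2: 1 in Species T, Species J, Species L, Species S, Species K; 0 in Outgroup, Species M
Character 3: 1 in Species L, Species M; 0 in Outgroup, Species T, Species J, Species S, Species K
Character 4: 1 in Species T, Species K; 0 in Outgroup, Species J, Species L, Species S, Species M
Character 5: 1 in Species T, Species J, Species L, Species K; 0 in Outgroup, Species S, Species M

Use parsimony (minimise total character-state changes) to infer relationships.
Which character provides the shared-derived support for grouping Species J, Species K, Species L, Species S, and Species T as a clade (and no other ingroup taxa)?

Character 2

The outgroup has state '0' for every character, so '1' is the derived state throughout.
Only Species J, Species K, and Species T show the derived state '1' for Character 1, supporting them as a clade.
Only Species J, Species K, Species L, Species S, and Species T show the derived state '1' for Character 2, supporting them as a clade.
Character 3 groups Species L and Species M, which is incompatible with the clades supported by the remaining characters; treating it as convergent (homoplasy) costs fewer steps than any alternative tree.
Only Species K and Species T show the derived state '1' for Character 4, supporting them as a clade.
Character 5 (derived state '1') is shared by Species J, Species K, Species L, and Species T — a synapomorphy uniting that clade.
Most parsimonious ingroup topology: (((((Species T,Species K),Species J),Species L),Species S),Species M).
The clade {Species J, Species K, Species L, Species S, Species T} is supported by Character 2: its derived state '1' occurs in exactly those taxa and in no other taxon (including the outgroup).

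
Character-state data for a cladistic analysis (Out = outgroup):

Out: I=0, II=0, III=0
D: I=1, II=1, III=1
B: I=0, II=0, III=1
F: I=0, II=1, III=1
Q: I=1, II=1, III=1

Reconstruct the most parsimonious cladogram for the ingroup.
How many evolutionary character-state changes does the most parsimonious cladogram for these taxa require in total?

The outgroup has state '0' for every character, so '1' is the derived state throughout.
Only D and Q show the derived state '1' for I, supporting them as a clade.
Only D, F, and Q show the derived state '1' for II, supporting them as a clade.
All ingroup taxa share the derived state '1' for III; it defines the ingroup but does not resolve relationships within it.
Most parsimonious ingroup topology: (((D,Q),F),B).
Changes per character on this tree: I: 1; II: 1; III: 1.
Total = 3.

3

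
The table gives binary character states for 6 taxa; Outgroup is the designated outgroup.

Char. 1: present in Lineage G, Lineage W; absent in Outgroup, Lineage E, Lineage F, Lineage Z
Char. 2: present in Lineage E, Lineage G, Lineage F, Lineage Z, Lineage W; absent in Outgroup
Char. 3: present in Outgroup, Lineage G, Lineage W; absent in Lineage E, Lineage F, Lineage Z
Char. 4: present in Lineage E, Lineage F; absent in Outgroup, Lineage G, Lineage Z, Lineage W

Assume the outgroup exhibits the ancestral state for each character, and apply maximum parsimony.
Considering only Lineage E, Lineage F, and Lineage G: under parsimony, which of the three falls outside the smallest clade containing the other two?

Character polarity is set by the outgroup: the derived state is whichever differs from the outgroup's state, so for Char. 3 the derived state is 'absent', and for the remaining characters it is 'present'.
Char. 1: derived state 'present' in Lineage G and Lineage W only — synapomorphy for {Lineage G, Lineage W}.
All ingroup taxa share the derived state 'present' for Char. 2; it defines the ingroup but does not resolve relationships within it.
Char. 3: derived state 'absent' in Lineage E, Lineage F, and Lineage Z only — synapomorphy for {Lineage E, Lineage F, Lineage Z}.
Char. 4: derived state 'present' in Lineage E and Lineage F only — synapomorphy for {Lineage E, Lineage F}.
Most parsimonious ingroup topology: (((Lineage E,Lineage F),Lineage Z),(Lineage G,Lineage W)).
Lineage F and Lineage E share a more recent common ancestor with each other than either does with Lineage G, so Lineage G is the least closely related of the three.

Lineage G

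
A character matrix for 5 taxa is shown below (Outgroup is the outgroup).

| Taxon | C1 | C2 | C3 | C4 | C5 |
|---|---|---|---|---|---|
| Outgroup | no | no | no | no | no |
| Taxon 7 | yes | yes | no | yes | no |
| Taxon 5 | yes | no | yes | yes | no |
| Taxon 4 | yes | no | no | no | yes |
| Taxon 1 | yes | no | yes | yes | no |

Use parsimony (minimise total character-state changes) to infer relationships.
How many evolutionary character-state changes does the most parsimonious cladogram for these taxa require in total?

The outgroup has state 'no' for every character, so 'yes' is the derived state throughout.
All ingroup taxa share the derived state 'yes' for C1; it defines the ingroup but does not resolve relationships within it.
C2 (derived state 'yes') is unique to Taxon 7 (autapomorphy; uninformative for grouping).
C3 (derived state 'yes') is shared by Taxon 1 and Taxon 5 — a synapomorphy uniting that clade.
Only Taxon 1, Taxon 5, and Taxon 7 show the derived state 'yes' for C4, supporting them as a clade.
C5: derived state 'yes' in Taxon 4 only — an autapomorphy, so it tells us nothing about relationships among taxa.
Most parsimonious ingroup topology: ((Taxon 7,(Taxon 5,Taxon 1)),Taxon 4).
Changes per character on this tree: C1: 1; C2: 1; C3: 1; C4: 1; C5: 1.
Total = 5.

5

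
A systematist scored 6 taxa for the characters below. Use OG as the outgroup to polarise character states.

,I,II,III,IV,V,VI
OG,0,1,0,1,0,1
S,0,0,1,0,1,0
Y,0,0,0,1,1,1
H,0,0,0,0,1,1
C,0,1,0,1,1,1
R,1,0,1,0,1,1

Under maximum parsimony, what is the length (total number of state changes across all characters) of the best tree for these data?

Character polarity is set by the outgroup: the derived state is whichever differs from the outgroup's state, so for II, IV, VI the derived state is '0', and for the remaining characters it is '1'.
I: derived state '1' in R only — an autapomorphy, so it tells us nothing about relationships among taxa.
II (derived state '0') is shared by H, R, S, and Y — a synapomorphy uniting that clade.
III: derived state '1' in R and S only — synapomorphy for {R, S}.
Only H, R, and S show the derived state '0' for IV, supporting them as a clade.
V (derived state '1') is shared by all ingroup taxa — unites the whole ingroup.
VI: derived state '0' in S only — an autapomorphy, so it tells us nothing about relationships among taxa.
Most parsimonious ingroup topology: ((((S,R),H),Y),C).
Changes per character on this tree: I: 1; II: 1; III: 1; IV: 1; V: 1; VI: 1.
Total = 6.

6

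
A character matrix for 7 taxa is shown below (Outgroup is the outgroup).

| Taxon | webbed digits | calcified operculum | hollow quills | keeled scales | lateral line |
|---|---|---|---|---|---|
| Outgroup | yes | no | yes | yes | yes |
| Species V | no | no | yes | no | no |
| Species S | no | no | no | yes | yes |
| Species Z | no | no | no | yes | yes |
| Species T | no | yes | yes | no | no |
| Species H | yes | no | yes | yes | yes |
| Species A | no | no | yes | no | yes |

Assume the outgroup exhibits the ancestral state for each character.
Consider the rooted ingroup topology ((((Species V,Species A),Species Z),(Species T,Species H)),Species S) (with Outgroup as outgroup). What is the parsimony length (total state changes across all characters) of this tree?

Map each character onto ((((Species V,Species A),Species Z),(Species T,Species H)),Species S) (rooted by Outgroup) and count the minimum state changes it requires (Fitch parsimony):
webbed digits: 2; calcified operculum: 1; hollow quills: 2; keeled scales: 2; lateral line: 2.
Total tree length = 9.

9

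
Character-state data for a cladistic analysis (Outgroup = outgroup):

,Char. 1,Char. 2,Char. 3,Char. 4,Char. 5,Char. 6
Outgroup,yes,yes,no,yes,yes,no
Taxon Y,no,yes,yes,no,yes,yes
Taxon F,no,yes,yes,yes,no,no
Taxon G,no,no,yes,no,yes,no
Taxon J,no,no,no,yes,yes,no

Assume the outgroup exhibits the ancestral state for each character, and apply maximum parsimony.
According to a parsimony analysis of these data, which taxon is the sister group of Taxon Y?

Character polarity is set by the outgroup: the derived state is whichever differs from the outgroup's state, so for Char. 1, Char. 2, Char. 4, Char. 5 the derived state is 'no', and for the remaining characters it is 'yes'.
All ingroup taxa share the derived state 'no' for Char. 1; it defines the ingroup but does not resolve relationships within it.
Char. 2 groups Taxon G and Taxon J, which is incompatible with the clades supported by the remaining characters; treating it as convergent (homoplasy) costs fewer steps than any alternative tree.
Char. 3 (derived state 'yes') is shared by Taxon F, Taxon G, and Taxon Y — a synapomorphy uniting that clade.
Char. 4 (derived state 'no') is shared by Taxon G and Taxon Y — a synapomorphy uniting that clade.
Char. 5: derived state 'no' in Taxon F only — an autapomorphy, so it tells us nothing about relationships among taxa.
Char. 6 (derived state 'yes') is unique to Taxon Y (autapomorphy; uninformative for grouping).
Most parsimonious ingroup topology: (((Taxon Y,Taxon G),Taxon F),Taxon J).
Taxon Y and Taxon G form a cherry on this tree, so they are sister taxa.

Taxon G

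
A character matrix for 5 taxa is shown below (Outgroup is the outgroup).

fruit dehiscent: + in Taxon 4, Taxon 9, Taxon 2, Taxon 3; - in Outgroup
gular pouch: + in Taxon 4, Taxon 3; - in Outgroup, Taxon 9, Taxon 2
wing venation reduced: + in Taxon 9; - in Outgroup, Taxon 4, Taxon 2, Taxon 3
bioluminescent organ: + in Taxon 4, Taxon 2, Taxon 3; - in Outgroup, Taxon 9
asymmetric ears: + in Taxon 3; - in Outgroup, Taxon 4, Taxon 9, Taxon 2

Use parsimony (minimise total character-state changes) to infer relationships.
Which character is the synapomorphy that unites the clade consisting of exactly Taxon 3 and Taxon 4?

gular pouch

The outgroup has state '-' for every character, so '+' is the derived state throughout.
All ingroup taxa share the derived state '+' for fruit dehiscent; it defines the ingroup but does not resolve relationships within it.
Only Taxon 3 and Taxon 4 show the derived state '+' for gular pouch, supporting them as a clade.
wing venation reduced (derived state '+') is unique to Taxon 9 (autapomorphy; uninformative for grouping).
Only Taxon 2, Taxon 3, and Taxon 4 show the derived state '+' for bioluminescent organ, supporting them as a clade.
asymmetric ears (derived state '+') is unique to Taxon 3 (autapomorphy; uninformative for grouping).
Most parsimonious ingroup topology: (((Taxon 4,Taxon 3),Taxon 2),Taxon 9).
The clade {Taxon 3, Taxon 4} is supported by gular pouch: its derived state '+' occurs in exactly those taxa and in no other taxon (including the outgroup).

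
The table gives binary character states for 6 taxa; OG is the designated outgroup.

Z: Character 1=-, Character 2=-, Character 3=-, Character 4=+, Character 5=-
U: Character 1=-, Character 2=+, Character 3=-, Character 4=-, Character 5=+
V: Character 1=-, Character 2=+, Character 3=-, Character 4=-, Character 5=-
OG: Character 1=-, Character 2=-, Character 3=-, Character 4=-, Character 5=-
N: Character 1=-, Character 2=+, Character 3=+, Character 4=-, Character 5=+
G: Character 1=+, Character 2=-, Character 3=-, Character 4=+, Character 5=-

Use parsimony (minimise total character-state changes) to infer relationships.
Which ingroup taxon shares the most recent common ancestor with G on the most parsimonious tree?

The outgroup has state '-' for every character, so '+' is the derived state throughout.
Character 1: derived state '+' in G only — an autapomorphy, so it tells us nothing about relationships among taxa.
Character 2: derived state '+' in N, U, and V only — synapomorphy for {N, U, V}.
Character 3 (derived state '+') is unique to N (autapomorphy; uninformative for grouping).
Character 4 (derived state '+') is shared by G and Z — a synapomorphy uniting that clade.
Only N and U show the derived state '+' for Character 5, supporting them as a clade.
Most parsimonious ingroup topology: ((G,Z),((N,U),V)).
G and Z form a cherry on this tree, so they are sister taxa.

Z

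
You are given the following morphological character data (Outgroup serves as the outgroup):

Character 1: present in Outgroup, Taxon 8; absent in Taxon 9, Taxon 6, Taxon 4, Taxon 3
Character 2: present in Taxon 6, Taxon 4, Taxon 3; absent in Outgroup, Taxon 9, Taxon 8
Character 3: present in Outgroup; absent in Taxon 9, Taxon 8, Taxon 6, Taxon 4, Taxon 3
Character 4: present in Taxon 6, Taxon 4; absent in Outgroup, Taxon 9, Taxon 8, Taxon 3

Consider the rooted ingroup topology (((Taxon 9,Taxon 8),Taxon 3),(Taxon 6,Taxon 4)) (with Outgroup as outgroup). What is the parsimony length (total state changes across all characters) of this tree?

6

Map each character onto (((Taxon 9,Taxon 8),Taxon 3),(Taxon 6,Taxon 4)) (rooted by Outgroup) and count the minimum state changes it requires (Fitch parsimony):
Character 1: 2; Character 2: 2; Character 3: 1; Character 4: 1.
Total tree length = 6.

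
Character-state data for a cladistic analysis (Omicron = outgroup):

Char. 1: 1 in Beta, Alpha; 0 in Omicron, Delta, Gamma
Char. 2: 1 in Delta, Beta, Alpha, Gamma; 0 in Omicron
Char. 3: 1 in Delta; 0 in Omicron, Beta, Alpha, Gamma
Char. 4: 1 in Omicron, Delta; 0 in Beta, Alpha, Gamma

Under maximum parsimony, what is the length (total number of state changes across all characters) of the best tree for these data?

4

Character polarity is set by the outgroup: the derived state is whichever differs from the outgroup's state, so for Char. 4 the derived state is '0', and for the remaining characters it is '1'.
Only Alpha and Beta show the derived state '1' for Char. 1, supporting them as a clade.
All ingroup taxa share the derived state '1' for Char. 2; it defines the ingroup but does not resolve relationships within it.
Char. 3: derived state '1' in Delta only — an autapomorphy, so it tells us nothing about relationships among taxa.
Char. 4: derived state '0' in Alpha, Beta, and Gamma only — synapomorphy for {Alpha, Beta, Gamma}.
Most parsimonious ingroup topology: (Delta,((Beta,Alpha),Gamma)).
Changes per character on this tree: Char. 1: 1; Char. 2: 1; Char. 3: 1; Char. 4: 1.
Total = 4.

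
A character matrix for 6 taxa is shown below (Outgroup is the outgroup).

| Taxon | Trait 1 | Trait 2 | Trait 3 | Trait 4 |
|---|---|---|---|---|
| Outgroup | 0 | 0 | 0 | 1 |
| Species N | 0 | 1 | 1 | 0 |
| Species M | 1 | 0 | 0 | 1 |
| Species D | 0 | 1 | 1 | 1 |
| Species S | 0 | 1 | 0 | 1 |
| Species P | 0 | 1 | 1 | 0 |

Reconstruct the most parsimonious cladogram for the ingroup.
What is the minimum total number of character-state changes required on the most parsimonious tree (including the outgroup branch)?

Character polarity is set by the outgroup: the derived state is whichever differs from the outgroup's state, so for Trait 4 the derived state is '0', and for the remaining characters it is '1'.
Trait 1: derived state '1' in Species M only — an autapomorphy, so it tells us nothing about relationships among taxa.
Trait 2: derived state '1' in Species D, Species N, Species P, and Species S only — synapomorphy for {Species D, Species N, Species P, Species S}.
Only Species D, Species N, and Species P show the derived state '1' for Trait 3, supporting them as a clade.
Trait 4 (derived state '0') is shared by Species N and Species P — a synapomorphy uniting that clade.
Most parsimonious ingroup topology: ((((Species N,Species P),Species D),Species S),Species M).
Changes per character on this tree: Trait 1: 1; Trait 2: 1; Trait 3: 1; Trait 4: 1.
Total = 4.

4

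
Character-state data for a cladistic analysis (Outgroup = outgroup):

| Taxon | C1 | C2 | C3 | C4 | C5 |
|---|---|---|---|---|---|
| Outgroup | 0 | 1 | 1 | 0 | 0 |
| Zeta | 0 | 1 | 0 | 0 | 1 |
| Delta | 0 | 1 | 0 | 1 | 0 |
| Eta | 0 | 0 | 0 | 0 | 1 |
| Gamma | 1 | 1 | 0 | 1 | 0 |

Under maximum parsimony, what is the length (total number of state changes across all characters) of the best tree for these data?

5

Character polarity is set by the outgroup: the derived state is whichever differs from the outgroup's state, so for C2, C3 the derived state is '0', and for the remaining characters it is '1'.
C1: derived state '1' in Gamma only — an autapomorphy, so it tells us nothing about relationships among taxa.
C2 (derived state '0') is unique to Eta (autapomorphy; uninformative for grouping).
All ingroup taxa share the derived state '0' for C3; it defines the ingroup but does not resolve relationships within it.
C4 (derived state '1') is shared by Delta and Gamma — a synapomorphy uniting that clade.
C5: derived state '1' in Eta and Zeta only — synapomorphy for {Eta, Zeta}.
Most parsimonious ingroup topology: ((Zeta,Eta),(Delta,Gamma)).
Changes per character on this tree: C1: 1; C2: 1; C3: 1; C4: 1; C5: 1.
Total = 5.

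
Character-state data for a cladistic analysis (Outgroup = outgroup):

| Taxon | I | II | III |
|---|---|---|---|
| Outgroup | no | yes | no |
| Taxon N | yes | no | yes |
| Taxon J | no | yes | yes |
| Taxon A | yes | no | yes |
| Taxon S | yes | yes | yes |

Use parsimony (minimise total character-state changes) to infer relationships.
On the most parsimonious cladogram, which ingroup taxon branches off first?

Taxon J

Character polarity is set by the outgroup: the derived state is whichever differs from the outgroup's state, so for II the derived state is 'no', and for the remaining characters it is 'yes'.
I (derived state 'yes') is shared by Taxon A, Taxon N, and Taxon S — a synapomorphy uniting that clade.
II: derived state 'no' in Taxon A and Taxon N only — synapomorphy for {Taxon A, Taxon N}.
All ingroup taxa share the derived state 'yes' for III; it defines the ingroup but does not resolve relationships within it.
Most parsimonious ingroup topology: (((Taxon N,Taxon A),Taxon S),Taxon J).
Taxon J is sister to the clade containing all other ingroup taxa, so it is the earliest-diverging (most basal) ingroup lineage.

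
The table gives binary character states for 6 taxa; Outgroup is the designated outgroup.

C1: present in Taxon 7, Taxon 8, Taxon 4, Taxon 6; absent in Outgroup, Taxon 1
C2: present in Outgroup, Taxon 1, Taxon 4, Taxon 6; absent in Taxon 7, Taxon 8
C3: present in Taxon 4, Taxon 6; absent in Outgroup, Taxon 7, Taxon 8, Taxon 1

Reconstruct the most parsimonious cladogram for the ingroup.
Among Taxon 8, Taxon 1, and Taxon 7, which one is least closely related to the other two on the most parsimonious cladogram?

Character polarity is set by the outgroup: the derived state is whichever differs from the outgroup's state, so for C2 the derived state is 'absent', and for the remaining characters it is 'present'.
C1: derived state 'present' in Taxon 4, Taxon 6, Taxon 7, and Taxon 8 only — synapomorphy for {Taxon 4, Taxon 6, Taxon 7, Taxon 8}.
Only Taxon 7 and Taxon 8 show the derived state 'absent' for C2, supporting them as a clade.
Only Taxon 4 and Taxon 6 show the derived state 'present' for C3, supporting them as a clade.
Most parsimonious ingroup topology: (((Taxon 7,Taxon 8),(Taxon 4,Taxon 6)),Taxon 1).
Taxon 8 and Taxon 7 share a more recent common ancestor with each other than either does with Taxon 1, so Taxon 1 is the least closely related of the three.

Taxon 1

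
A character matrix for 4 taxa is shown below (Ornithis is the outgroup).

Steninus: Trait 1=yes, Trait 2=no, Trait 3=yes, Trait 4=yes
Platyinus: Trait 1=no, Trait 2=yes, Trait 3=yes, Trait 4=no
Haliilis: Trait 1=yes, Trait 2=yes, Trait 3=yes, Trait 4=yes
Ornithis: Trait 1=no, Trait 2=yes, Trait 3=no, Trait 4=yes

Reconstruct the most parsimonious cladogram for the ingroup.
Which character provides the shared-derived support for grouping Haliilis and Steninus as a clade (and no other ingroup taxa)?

Trait 1

Character polarity is set by the outgroup: the derived state is whichever differs from the outgroup's state, so for Trait 2, Trait 4 the derived state is 'no', and for the remaining characters it is 'yes'.
Trait 1: derived state 'yes' in Haliilis and Steninus only — synapomorphy for {Haliilis, Steninus}.
Trait 2: derived state 'no' in Steninus only — an autapomorphy, so it tells us nothing about relationships among taxa.
Trait 3 (derived state 'yes') is shared by all ingroup taxa — unites the whole ingroup.
Trait 4 (derived state 'no') is unique to Platyinus (autapomorphy; uninformative for grouping).
Most parsimonious ingroup topology: ((Steninus,Haliilis),Platyinus).
The clade {Haliilis, Steninus} is supported by Trait 1: its derived state 'yes' occurs in exactly those taxa and in no other taxon (including the outgroup).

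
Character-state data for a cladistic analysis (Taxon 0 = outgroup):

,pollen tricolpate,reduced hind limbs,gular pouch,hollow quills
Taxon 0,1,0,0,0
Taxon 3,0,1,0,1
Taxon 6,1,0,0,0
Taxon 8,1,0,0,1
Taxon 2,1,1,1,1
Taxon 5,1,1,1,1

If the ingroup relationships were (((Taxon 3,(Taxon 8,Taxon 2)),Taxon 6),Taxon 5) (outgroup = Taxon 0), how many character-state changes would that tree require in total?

Map each character onto (((Taxon 3,(Taxon 8,Taxon 2)),Taxon 6),Taxon 5) (rooted by Taxon 0) and count the minimum state changes it requires (Fitch parsimony):
pollen tricolpate: 1; reduced hind limbs: 3; gular pouch: 2; hollow quills: 2.
Total tree length = 8.

8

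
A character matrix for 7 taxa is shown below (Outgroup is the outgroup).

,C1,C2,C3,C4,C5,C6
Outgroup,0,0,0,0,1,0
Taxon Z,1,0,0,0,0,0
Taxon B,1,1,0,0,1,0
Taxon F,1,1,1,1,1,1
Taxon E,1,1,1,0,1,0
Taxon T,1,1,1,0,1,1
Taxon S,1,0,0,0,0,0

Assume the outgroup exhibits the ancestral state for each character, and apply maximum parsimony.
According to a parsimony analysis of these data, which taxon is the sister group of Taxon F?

Character polarity is set by the outgroup: the derived state is whichever differs from the outgroup's state, so for C5 the derived state is '0', and for the remaining characters it is '1'.
C1 (derived state '1') is shared by all ingroup taxa — unites the whole ingroup.
C2 (derived state '1') is shared by Taxon B, Taxon E, Taxon F, and Taxon T — a synapomorphy uniting that clade.
C3 (derived state '1') is shared by Taxon E, Taxon F, and Taxon T — a synapomorphy uniting that clade.
C4: derived state '1' in Taxon F only — an autapomorphy, so it tells us nothing about relationships among taxa.
Only Taxon S and Taxon Z show the derived state '0' for C5, supporting them as a clade.
Only Taxon F and Taxon T show the derived state '1' for C6, supporting them as a clade.
Most parsimonious ingroup topology: ((Taxon Z,Taxon S),(Taxon B,((Taxon F,Taxon T),Taxon E))).
Taxon F and Taxon T form a cherry on this tree, so they are sister taxa.

Taxon T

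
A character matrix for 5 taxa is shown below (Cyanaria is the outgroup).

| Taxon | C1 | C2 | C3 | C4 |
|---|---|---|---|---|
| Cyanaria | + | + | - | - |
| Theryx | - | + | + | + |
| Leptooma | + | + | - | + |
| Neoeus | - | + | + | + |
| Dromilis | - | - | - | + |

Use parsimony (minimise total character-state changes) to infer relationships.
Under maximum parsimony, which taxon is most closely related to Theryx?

Neoeus

Character polarity is set by the outgroup: the derived state is whichever differs from the outgroup's state, so for C1, C2 the derived state is '-', and for the remaining characters it is '+'.
Only Dromilis, Neoeus, and Theryx show the derived state '-' for C1, supporting them as a clade.
C2: derived state '-' in Dromilis only — an autapomorphy, so it tells us nothing about relationships among taxa.
Only Neoeus and Theryx show the derived state '+' for C3, supporting them as a clade.
All ingroup taxa share the derived state '+' for C4; it defines the ingroup but does not resolve relationships within it.
Most parsimonious ingroup topology: (((Theryx,Neoeus),Dromilis),Leptooma).
Theryx and Neoeus form a cherry on this tree, so they are sister taxa.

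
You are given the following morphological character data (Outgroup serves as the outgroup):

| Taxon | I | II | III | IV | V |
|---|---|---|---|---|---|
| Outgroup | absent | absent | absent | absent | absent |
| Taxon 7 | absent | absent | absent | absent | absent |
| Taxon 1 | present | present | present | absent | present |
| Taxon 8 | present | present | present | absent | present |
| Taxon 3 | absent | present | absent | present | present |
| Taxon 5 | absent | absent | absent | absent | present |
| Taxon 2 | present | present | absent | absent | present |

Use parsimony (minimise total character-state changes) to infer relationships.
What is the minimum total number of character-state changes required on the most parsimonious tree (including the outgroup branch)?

5

The outgroup has state 'absent' for every character, so 'present' is the derived state throughout.
I: derived state 'present' in Taxon 1, Taxon 2, and Taxon 8 only — synapomorphy for {Taxon 1, Taxon 2, Taxon 8}.
Only Taxon 1, Taxon 2, Taxon 3, and Taxon 8 show the derived state 'present' for II, supporting them as a clade.
Only Taxon 1 and Taxon 8 show the derived state 'present' for III, supporting them as a clade.
IV (derived state 'present') is unique to Taxon 3 (autapomorphy; uninformative for grouping).
Only Taxon 1, Taxon 2, Taxon 3, Taxon 5, and Taxon 8 show the derived state 'present' for V, supporting them as a clade.
Most parsimonious ingroup topology: (Taxon 7,((((Taxon 1,Taxon 8),Taxon 2),Taxon 3),Taxon 5)).
Changes per character on this tree: I: 1; II: 1; III: 1; IV: 1; V: 1.
Total = 5.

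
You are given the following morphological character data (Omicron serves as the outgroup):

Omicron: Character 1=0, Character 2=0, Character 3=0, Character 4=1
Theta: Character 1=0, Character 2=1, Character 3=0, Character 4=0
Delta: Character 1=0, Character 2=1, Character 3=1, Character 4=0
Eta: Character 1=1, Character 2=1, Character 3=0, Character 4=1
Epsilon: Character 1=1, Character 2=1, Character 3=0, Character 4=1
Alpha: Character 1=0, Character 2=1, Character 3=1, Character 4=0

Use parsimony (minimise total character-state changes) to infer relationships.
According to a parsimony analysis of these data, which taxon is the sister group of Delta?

Character polarity is set by the outgroup: the derived state is whichever differs from the outgroup's state, so for Character 4 the derived state is '0', and for the remaining characters it is '1'.
Only Epsilon and Eta show the derived state '1' for Character 1, supporting them as a clade.
All ingroup taxa share the derived state '1' for Character 2; it defines the ingroup but does not resolve relationships within it.
Only Alpha and Delta show the derived state '1' for Character 3, supporting them as a clade.
Character 4: derived state '0' in Alpha, Delta, and Theta only — synapomorphy for {Alpha, Delta, Theta}.
Most parsimonious ingroup topology: ((Theta,(Delta,Alpha)),(Eta,Epsilon)).
Delta and Alpha form a cherry on this tree, so they are sister taxa.

Alpha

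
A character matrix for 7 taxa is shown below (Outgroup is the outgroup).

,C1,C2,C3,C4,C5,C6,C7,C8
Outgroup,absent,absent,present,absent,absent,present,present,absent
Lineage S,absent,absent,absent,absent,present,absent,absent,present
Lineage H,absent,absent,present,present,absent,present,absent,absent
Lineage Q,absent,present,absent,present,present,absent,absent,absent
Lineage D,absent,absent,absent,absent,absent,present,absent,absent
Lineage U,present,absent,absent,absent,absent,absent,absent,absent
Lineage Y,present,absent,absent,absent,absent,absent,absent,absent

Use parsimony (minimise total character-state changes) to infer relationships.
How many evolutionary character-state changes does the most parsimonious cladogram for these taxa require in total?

Character polarity is set by the outgroup: the derived state is whichever differs from the outgroup's state, so for C3, C6, C7 the derived state is 'absent', and for the remaining characters it is 'present'.
C1 (derived state 'present') is shared by Lineage U and Lineage Y — a synapomorphy uniting that clade.
C2: derived state 'present' in Lineage Q only — an autapomorphy, so it tells us nothing about relationships among taxa.
Only Lineage D, Lineage Q, Lineage S, Lineage U, and Lineage Y show the derived state 'absent' for C3, supporting them as a clade.
C4 groups Lineage H and Lineage Q, which is incompatible with the clades supported by the remaining characters; treating it as convergent (homoplasy) costs fewer steps than any alternative tree.
Only Lineage Q and Lineage S show the derived state 'present' for C5, supporting them as a clade.
C6 (derived state 'absent') is shared by Lineage Q, Lineage S, Lineage U, and Lineage Y — a synapomorphy uniting that clade.
All ingroup taxa share the derived state 'absent' for C7; it defines the ingroup but does not resolve relationships within it.
C8: derived state 'present' in Lineage S only — an autapomorphy, so it tells us nothing about relationships among taxa.
Most parsimonious ingroup topology: ((((Lineage S,Lineage Q),(Lineage U,Lineage Y)),Lineage D),Lineage H).
Changes per character on this tree: C1: 1; C2: 1; C3: 1; C4: 2; C5: 1; C6: 1; C7: 1; C8: 1.
Total = 9.

9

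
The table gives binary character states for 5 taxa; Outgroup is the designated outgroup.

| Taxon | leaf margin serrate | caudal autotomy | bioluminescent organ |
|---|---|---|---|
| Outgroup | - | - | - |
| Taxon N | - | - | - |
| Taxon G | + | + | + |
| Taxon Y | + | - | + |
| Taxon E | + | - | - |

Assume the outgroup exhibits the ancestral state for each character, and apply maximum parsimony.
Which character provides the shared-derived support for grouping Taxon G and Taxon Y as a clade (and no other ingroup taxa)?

The outgroup has state '-' for every character, so '+' is the derived state throughout.
leaf margin serrate: derived state '+' in Taxon E, Taxon G, and Taxon Y only — synapomorphy for {Taxon E, Taxon G, Taxon Y}.
caudal autotomy (derived state '+') is unique to Taxon G (autapomorphy; uninformative for grouping).
Only Taxon G and Taxon Y show the derived state '+' for bioluminescent organ, supporting them as a clade.
Most parsimonious ingroup topology: (Taxon N,((Taxon G,Taxon Y),Taxon E)).
The clade {Taxon G, Taxon Y} is supported by bioluminescent organ: its derived state '+' occurs in exactly those taxa and in no other taxon (including the outgroup).

bioluminescent organ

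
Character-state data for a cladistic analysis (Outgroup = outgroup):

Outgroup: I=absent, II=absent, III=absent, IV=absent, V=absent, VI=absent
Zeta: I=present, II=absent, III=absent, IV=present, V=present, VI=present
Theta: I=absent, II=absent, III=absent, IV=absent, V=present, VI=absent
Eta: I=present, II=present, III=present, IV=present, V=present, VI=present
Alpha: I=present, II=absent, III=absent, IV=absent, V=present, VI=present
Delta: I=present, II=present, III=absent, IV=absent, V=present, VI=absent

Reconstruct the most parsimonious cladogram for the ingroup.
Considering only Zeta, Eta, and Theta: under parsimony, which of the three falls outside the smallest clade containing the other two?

Theta

The outgroup has state 'absent' for every character, so 'present' is the derived state throughout.
Only Alpha, Delta, Eta, and Zeta show the derived state 'present' for I, supporting them as a clade.
II (state 'present') occurs in Delta and Eta but conflicts with the nesting implied by the other characters — most parsimoniously interpreted as homoplasy.
III (derived state 'present') is unique to Eta (autapomorphy; uninformative for grouping).
IV (derived state 'present') is shared by Eta and Zeta — a synapomorphy uniting that clade.
All ingroup taxa share the derived state 'present' for V; it defines the ingroup but does not resolve relationships within it.
Only Alpha, Eta, and Zeta show the derived state 'present' for VI, supporting them as a clade.
Most parsimonious ingroup topology: ((((Zeta,Eta),Alpha),Delta),Theta).
Eta and Zeta share a more recent common ancestor with each other than either does with Theta, so Theta is the least closely related of the three.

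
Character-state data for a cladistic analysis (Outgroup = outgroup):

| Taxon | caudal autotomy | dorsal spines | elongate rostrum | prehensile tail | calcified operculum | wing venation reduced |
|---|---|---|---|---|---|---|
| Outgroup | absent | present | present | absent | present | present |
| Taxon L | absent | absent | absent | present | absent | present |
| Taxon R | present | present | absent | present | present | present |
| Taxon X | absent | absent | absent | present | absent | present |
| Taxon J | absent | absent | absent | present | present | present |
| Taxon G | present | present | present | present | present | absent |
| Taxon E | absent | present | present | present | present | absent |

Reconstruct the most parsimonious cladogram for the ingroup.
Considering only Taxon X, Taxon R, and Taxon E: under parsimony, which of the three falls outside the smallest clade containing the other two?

Character polarity is set by the outgroup: the derived state is whichever differs from the outgroup's state, so for dorsal spines, elongate rostrum, calcified operculum, wing venation reduced the derived state is 'absent', and for the remaining characters it is 'present'.
caudal autotomy groups Taxon G and Taxon R, which is incompatible with the clades supported by the remaining characters; treating it as convergent (homoplasy) costs fewer steps than any alternative tree.
Only Taxon J, Taxon L, and Taxon X show the derived state 'absent' for dorsal spines, supporting them as a clade.
Only Taxon J, Taxon L, Taxon R, and Taxon X show the derived state 'absent' for elongate rostrum, supporting them as a clade.
prehensile tail (derived state 'present') is shared by all ingroup taxa — unites the whole ingroup.
calcified operculum: derived state 'absent' in Taxon L and Taxon X only — synapomorphy for {Taxon L, Taxon X}.
wing venation reduced (derived state 'absent') is shared by Taxon E and Taxon G — a synapomorphy uniting that clade.
Most parsimonious ingroup topology: ((((Taxon L,Taxon X),Taxon J),Taxon R),(Taxon G,Taxon E)).
Taxon X and Taxon R share a more recent common ancestor with each other than either does with Taxon E, so Taxon E is the least closely related of the three.

Taxon E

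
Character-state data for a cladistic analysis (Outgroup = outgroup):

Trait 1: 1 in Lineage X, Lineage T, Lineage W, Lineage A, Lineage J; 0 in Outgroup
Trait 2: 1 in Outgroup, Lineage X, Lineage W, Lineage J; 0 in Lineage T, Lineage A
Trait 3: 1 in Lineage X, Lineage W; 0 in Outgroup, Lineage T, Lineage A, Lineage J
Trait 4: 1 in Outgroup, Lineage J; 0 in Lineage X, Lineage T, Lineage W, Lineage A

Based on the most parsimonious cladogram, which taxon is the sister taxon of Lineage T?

Lineage A

Character polarity is set by the outgroup: the derived state is whichever differs from the outgroup's state, so for Trait 2, Trait 4 the derived state is '0', and for the remaining characters it is '1'.
Trait 1 (derived state '1') is shared by all ingroup taxa — unites the whole ingroup.
Only Lineage A and Lineage T show the derived state '0' for Trait 2, supporting them as a clade.
Trait 3: derived state '1' in Lineage W and Lineage X only — synapomorphy for {Lineage W, Lineage X}.
Trait 4 (derived state '0') is shared by Lineage A, Lineage T, Lineage W, and Lineage X — a synapomorphy uniting that clade.
Most parsimonious ingroup topology: (((Lineage X,Lineage W),(Lineage T,Lineage A)),Lineage J).
Lineage T and Lineage A form a cherry on this tree, so they are sister taxa.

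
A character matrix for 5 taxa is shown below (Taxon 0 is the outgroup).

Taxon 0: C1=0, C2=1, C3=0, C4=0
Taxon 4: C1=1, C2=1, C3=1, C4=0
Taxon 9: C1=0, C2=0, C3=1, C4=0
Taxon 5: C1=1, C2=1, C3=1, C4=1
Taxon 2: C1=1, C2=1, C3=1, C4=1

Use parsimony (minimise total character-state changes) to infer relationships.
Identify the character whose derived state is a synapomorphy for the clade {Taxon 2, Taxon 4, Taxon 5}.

C1

Character polarity is set by the outgroup: the derived state is whichever differs from the outgroup's state, so for C2 the derived state is '0', and for the remaining characters it is '1'.
C1: derived state '1' in Taxon 2, Taxon 4, and Taxon 5 only — synapomorphy for {Taxon 2, Taxon 4, Taxon 5}.
C2: derived state '0' in Taxon 9 only — an autapomorphy, so it tells us nothing about relationships among taxa.
C3 (derived state '1') is shared by all ingroup taxa — unites the whole ingroup.
C4 (derived state '1') is shared by Taxon 2 and Taxon 5 — a synapomorphy uniting that clade.
Most parsimonious ingroup topology: ((Taxon 4,(Taxon 5,Taxon 2)),Taxon 9).
The clade {Taxon 2, Taxon 4, Taxon 5} is supported by C1: its derived state '1' occurs in exactly those taxa and in no other taxon (including the outgroup).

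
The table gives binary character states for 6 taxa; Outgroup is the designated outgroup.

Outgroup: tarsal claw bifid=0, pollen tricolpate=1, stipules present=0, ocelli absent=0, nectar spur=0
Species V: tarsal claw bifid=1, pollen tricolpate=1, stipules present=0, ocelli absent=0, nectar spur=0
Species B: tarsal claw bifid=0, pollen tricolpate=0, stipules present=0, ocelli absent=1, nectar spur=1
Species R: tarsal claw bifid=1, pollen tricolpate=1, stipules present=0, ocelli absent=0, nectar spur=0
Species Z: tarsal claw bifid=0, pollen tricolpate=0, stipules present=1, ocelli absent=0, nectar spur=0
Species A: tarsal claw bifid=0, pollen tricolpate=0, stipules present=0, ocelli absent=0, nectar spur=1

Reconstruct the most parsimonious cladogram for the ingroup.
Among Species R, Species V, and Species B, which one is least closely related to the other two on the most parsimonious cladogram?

Species B

Character polarity is set by the outgroup: the derived state is whichever differs from the outgroup's state, so for pollen tricolpate the derived state is '0', and for the remaining characters it is '1'.
tarsal claw bifid: derived state '1' in Species R and Species V only — synapomorphy for {Species R, Species V}.
pollen tricolpate: derived state '0' in Species A, Species B, and Species Z only — synapomorphy for {Species A, Species B, Species Z}.
stipules present (derived state '1') is unique to Species Z (autapomorphy; uninformative for grouping).
ocelli absent (derived state '1') is unique to Species B (autapomorphy; uninformative for grouping).
nectar spur (derived state '1') is shared by Species A and Species B — a synapomorphy uniting that clade.
Most parsimonious ingroup topology: ((Species V,Species R),((Species B,Species A),Species Z)).
Species R and Species V share a more recent common ancestor with each other than either does with Species B, so Species B is the least closely related of the three.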